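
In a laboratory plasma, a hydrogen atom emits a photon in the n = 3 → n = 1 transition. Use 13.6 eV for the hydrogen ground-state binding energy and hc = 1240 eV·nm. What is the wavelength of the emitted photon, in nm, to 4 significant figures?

ΔE = 13.60 × (1/1² − 1/3²) = 13.60 × 0.8889 = 12.09 eV.
λ = hc/ΔE = 1240 / 12.09 = 102.6 nm.

102.6 nm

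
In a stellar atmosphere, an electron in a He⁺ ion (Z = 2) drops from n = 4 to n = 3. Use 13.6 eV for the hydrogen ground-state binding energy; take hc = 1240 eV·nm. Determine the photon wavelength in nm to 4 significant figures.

For Z = 2 the level energies scale as Z², so the effective Rydberg energy is 13.6 × 4 = 54.40 eV.
ΔE = 54.40 × (1/3² − 1/4²) = 54.40 × 0.04861 = 2.644 eV.
λ = hc/ΔE = 1240 / 2.644 = 468.9 nm.

468.9 nm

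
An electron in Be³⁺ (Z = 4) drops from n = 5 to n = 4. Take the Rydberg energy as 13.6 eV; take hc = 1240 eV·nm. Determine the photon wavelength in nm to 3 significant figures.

253 nm

For Z = 4 the level energies scale as Z², so the effective Rydberg energy is 13.6 × 16 = 217.6 eV.
ΔE = 217.6 × (1/4² − 1/5²) = 217.6 × 0.02250 = 4.896 eV.
λ = hc/ΔE = 1240 / 4.896 = 253 nm.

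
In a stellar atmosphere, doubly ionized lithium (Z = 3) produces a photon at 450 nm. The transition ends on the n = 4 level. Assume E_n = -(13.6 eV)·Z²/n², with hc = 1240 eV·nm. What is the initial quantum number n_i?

n_i = 5

The photon energy is ΔE = hc/λ = 1240 / 450 = 2.756 eV.
With Z = 3, ΔE = 122.4 × (1/n_f² − 1/n_i²), so 1/n_f² − 1/n_i² = 0.02251.
With n_f = 4: 1/n_i² = 1/16 − 0.02251 = 0.03999, so n_i ≈ 5.00.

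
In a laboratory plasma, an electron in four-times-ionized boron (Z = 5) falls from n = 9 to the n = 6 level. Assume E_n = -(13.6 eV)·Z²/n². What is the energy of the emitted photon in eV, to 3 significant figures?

The Bohr energies scale as Z², so for Z = 5: E_n = −340.0/n² eV.
E_9 = −340.0/81 = −4.198 eV and E_6 = −340.0/36 = −9.444 eV.
The photon energy is |E_9 − E_6| = 5.25 eV.

5.25 eV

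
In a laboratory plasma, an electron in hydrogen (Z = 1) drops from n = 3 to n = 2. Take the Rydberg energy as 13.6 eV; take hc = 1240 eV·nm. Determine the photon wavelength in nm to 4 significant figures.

656.5 nm

ΔE = 13.60 × (1/2² − 1/3²) = 13.60 × 0.1389 = 1.889 eV.
λ = hc/ΔE = 1240 / 1.889 = 656.5 nm.
This line belongs to the Balmer series.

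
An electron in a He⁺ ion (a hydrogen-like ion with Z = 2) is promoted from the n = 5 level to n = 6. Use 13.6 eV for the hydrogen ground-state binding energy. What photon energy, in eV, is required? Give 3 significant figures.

The Bohr energies scale as Z², so for Z = 2: E_n = −54.40/n² eV.
E_6 = −54.40/36 = −1.511 eV and E_5 = −54.40/25 = −2.176 eV.
The photon energy is |E_6 − E_5| = 0.665 eV.

0.665 eV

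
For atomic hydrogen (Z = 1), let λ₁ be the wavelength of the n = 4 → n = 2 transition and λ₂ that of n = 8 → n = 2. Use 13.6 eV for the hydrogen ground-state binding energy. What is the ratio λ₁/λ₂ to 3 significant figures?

λ ∝ 1/ΔE ∝ 1/(1/n_f² − 1/n_i²), and the Z² and hc factors cancel in the ratio.
λ₁/λ₂ = (1/2² − 1/8²)/(1/2² − 1/4²) = 0.2344/0.1875 = 1.25.

1.25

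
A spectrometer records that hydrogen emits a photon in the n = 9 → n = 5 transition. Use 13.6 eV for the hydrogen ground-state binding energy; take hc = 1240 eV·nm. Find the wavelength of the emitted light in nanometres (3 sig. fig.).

ΔE = 13.60 × (1/5² − 1/9²) = 13.60 × 0.02765 = 0.3761 eV.
λ = hc/ΔE = 1240 / 0.3761 = 3300 nm.

3300 nm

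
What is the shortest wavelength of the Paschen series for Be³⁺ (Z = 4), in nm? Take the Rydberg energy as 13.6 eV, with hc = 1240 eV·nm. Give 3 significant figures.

The Paschen series has lower level n_f = 3; the series limit corresponds to n_i → ∞.
ΔE_max = 13.6 × 16 / 3² = 24.18 eV.
λ_min = 1240 / 24.18 = 51.3 nm.

51.3 nm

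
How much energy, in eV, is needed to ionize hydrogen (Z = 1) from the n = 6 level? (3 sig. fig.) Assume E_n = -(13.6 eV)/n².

E_6 = −13.60/36 = −0.378 eV, so ionization (to E = 0) requires 0.378 eV.

0.378 eV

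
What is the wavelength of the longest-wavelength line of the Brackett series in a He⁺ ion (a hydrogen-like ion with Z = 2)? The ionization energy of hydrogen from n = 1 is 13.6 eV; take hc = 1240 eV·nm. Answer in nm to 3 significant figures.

1010 nm

The Brackett series terminates on n_f = 4; the first line has n_i = 4+1 = 5.
ΔE = 54.40 × (1/4² − 1/5²) = 1.224 eV.
λ = 1240 / 1.224 = 1010 nm.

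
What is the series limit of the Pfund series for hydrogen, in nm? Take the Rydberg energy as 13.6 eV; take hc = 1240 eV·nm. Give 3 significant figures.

2280 nm

The Pfund series has lower level n_f = 5; the series limit corresponds to n_i → ∞.
ΔE_max = 13.6 × 1 / 5² = 0.5440 eV.
λ_min = 1240 / 0.5440 = 2280 nm.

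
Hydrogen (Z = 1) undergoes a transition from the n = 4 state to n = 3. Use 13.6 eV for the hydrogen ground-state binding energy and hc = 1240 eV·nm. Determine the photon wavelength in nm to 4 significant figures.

ΔE = 13.60 × (1/3² − 1/4²) = 13.60 × 0.04861 = 0.6611 eV.
λ = hc/ΔE = 1240 / 0.6611 = 1876 nm.

1876 nm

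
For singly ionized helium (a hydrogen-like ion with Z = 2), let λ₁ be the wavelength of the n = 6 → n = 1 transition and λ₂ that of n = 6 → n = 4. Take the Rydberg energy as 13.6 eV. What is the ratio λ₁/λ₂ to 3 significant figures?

0.0357

λ ∝ 1/ΔE ∝ 1/(1/n_f² − 1/n_i²), and the Z² and hc factors cancel in the ratio.
λ₁/λ₂ = (1/4² − 1/6²)/(1/1² − 1/6²) = 0.03472/0.9722 = 0.0357.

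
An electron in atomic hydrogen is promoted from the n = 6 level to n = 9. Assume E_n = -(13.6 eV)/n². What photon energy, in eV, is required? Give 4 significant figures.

0.2099 eV

E_9 = −13.60/81 = −0.1679 eV and E_6 = −13.60/36 = −0.3778 eV.
The photon energy is |E_9 − E_6| = 0.2099 eV.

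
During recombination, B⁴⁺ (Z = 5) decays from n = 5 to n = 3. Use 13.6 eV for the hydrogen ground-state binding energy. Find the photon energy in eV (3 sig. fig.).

The Bohr energies scale as Z², so for Z = 5: E_n = −340.0/n² eV.
E_5 = −340.0/25 = −13.60 eV and E_3 = −340.0/9 = −37.78 eV.
The photon energy is |E_5 − E_3| = 24.2 eV.

24.2 eV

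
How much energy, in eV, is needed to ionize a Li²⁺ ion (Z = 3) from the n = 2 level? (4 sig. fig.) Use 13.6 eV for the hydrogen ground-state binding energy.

E_n = −13.6 Z²/n² = −122.4/n² eV for Z = 3.
E_2 = −122.4/4 = −30.60 eV, so ionization (to E = 0) requires 30.60 eV.

30.60 eV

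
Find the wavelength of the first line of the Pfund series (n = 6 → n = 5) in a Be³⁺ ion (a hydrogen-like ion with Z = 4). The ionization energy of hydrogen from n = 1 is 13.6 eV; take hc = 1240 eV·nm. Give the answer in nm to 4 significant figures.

The Pfund series terminates on n_f = 5; the first line has n_i = 5+1 = 6.
ΔE = 217.6 × (1/5² − 1/6²) = 2.660 eV.
λ = 1240 / 2.660 = 466.2 nm.

466.2 nm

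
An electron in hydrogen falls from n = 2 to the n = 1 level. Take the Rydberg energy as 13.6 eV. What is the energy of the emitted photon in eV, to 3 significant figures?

E_2 = −13.60/4 = −3.400 eV and E_1 = −13.60/1 = −13.60 eV.
The photon energy is |E_2 − E_1| = 10.2 eV.

10.2 eV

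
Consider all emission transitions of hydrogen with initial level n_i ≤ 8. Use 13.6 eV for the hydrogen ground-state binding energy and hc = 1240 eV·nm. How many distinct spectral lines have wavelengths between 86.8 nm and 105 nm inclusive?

6

Enumerate all n_i → n_f pairs with 1 ≤ n_f < n_i ≤ 8 and compute λ = 1240 / [13.6·1·(1/n_f² − 1/n_i²)].
Lines falling in [86.8, 105] nm: 8→1 (92.62 nm), 7→1 (93.08 nm), 6→1 (93.78 nm), 5→1 (94.98 nm), 4→1 (97.25 nm), 3→1 (102.6 nm).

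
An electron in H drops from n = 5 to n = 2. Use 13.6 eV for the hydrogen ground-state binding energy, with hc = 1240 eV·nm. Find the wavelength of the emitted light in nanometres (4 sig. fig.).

434.2 nm

ΔE = 13.60 × (1/2² − 1/5²) = 13.60 × 0.2100 = 2.856 eV.
λ = hc/ΔE = 1240 / 2.856 = 434.2 nm.
This line belongs to the Balmer series.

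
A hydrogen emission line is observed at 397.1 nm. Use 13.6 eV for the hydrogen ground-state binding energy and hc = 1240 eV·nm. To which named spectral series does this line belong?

Balmer

ΔE = 1240/397.1 = 3.123 eV.
This matches 13.6 × (1/2² − 1/7²), so n_f = 2: the Balmer series.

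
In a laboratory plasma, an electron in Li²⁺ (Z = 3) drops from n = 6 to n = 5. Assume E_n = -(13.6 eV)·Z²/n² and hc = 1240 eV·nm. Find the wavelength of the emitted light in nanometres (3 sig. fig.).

For Z = 3 the level energies scale as Z², so the effective Rydberg energy is 13.6 × 9 = 122.4 eV.
ΔE = 122.4 × (1/5² − 1/6²) = 122.4 × 0.01222 = 1.496 eV.
λ = hc/ΔE = 1240 / 1.496 = 829 nm.

829 nm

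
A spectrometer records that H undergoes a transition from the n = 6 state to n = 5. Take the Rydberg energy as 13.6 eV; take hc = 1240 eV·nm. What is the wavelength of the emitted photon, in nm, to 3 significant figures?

ΔE = 13.60 × (1/5² − 1/6²) = 13.60 × 0.01222 = 0.1662 eV.
λ = hc/ΔE = 1240 / 0.1662 = 7460 nm.
This line belongs to the Pfund series.

7460 nm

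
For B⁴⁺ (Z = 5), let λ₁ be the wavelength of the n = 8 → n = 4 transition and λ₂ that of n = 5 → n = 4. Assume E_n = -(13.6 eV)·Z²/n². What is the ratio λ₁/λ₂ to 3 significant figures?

λ ∝ 1/ΔE ∝ 1/(1/n_f² − 1/n_i²), and the Z² and hc factors cancel in the ratio.
λ₁/λ₂ = (1/4² − 1/5²)/(1/4² − 1/8²) = 0.02250/0.04688 = 0.480.

0.480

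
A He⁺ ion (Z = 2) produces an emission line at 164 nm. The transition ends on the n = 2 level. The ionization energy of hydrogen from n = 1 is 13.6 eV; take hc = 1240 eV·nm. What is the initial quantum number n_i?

The photon energy is ΔE = hc/λ = 1240 / 164 = 7.561 eV.
With Z = 2, ΔE = 54.40 × (1/n_f² − 1/n_i²), so 1/n_f² − 1/n_i² = 0.1390.
With n_f = 2: 1/n_i² = 1/4 − 0.1390 = 0.1110, so n_i ≈ 3.00.

n_i = 3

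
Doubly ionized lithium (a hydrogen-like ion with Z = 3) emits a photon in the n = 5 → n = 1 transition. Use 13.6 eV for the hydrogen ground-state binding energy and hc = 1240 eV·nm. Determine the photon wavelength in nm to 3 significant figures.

10.6 nm

For Z = 3 the level energies scale as Z², so the effective Rydberg energy is 13.6 × 9 = 122.4 eV.
ΔE = 122.4 × (1/1² − 1/5²) = 122.4 × 0.9600 = 117.5 eV.
λ = hc/ΔE = 1240 / 117.5 = 10.6 nm.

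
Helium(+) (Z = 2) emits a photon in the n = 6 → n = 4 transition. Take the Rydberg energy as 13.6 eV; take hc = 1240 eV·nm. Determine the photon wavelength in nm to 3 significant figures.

For Z = 2 the level energies scale as Z², so the effective Rydberg energy is 13.6 × 4 = 54.40 eV.
ΔE = 54.40 × (1/4² − 1/6²) = 54.40 × 0.03472 = 1.889 eV.
λ = hc/ΔE = 1240 / 1.889 = 656 nm.

656 nm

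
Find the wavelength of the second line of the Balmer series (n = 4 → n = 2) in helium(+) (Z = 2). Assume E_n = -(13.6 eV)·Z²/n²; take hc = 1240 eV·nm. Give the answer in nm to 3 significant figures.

The Balmer series terminates on n_f = 2; the second line has n_i = 2+2 = 4.
ΔE = 54.40 × (1/2² − 1/4²) = 10.20 eV.
λ = 1240 / 10.20 = 122 nm.

122 nm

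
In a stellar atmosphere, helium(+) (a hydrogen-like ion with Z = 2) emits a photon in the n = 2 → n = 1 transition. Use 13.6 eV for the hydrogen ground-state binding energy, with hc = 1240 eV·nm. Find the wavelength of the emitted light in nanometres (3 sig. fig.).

For Z = 2 the level energies scale as Z², so the effective Rydberg energy is 13.6 × 4 = 54.40 eV.
ΔE = 54.40 × (1/1² − 1/2²) = 54.40 × 0.7500 = 40.80 eV.
λ = hc/ΔE = 1240 / 40.80 = 30.4 nm.

30.4 nm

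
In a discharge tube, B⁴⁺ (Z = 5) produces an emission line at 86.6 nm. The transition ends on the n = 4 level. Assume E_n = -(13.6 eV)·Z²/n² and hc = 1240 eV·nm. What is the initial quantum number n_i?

n_i = 7

The photon energy is ΔE = hc/λ = 1240 / 86.6 = 14.32 eV.
With Z = 5, ΔE = 340.0 × (1/n_f² − 1/n_i²), so 1/n_f² − 1/n_i² = 0.04211.
With n_f = 4: 1/n_i² = 1/16 − 0.04211 = 0.02039, so n_i ≈ 7.00.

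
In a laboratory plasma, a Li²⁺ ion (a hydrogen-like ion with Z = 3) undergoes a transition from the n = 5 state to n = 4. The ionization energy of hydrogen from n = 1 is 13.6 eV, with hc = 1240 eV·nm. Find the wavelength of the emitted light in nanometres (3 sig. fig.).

450 nm

For Z = 3 the level energies scale as Z², so the effective Rydberg energy is 13.6 × 9 = 122.4 eV.
ΔE = 122.4 × (1/4² − 1/5²) = 122.4 × 0.02250 = 2.754 eV.
λ = hc/ΔE = 1240 / 2.754 = 450 nm.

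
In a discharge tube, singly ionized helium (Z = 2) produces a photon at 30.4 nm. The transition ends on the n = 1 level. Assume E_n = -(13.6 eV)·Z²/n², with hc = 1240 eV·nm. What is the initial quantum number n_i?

n_i = 2

The photon energy is ΔE = hc/λ = 1240 / 30.4 = 40.79 eV.
With Z = 2, ΔE = 54.40 × (1/n_f² − 1/n_i²), so 1/n_f² − 1/n_i² = 0.7498.
With n_f = 1: 1/n_i² = 1/1 − 0.7498 = 0.2502, so n_i ≈ 2.00.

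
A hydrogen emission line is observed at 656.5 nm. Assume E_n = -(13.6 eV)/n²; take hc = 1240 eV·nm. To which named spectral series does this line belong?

ΔE = 1240/656.5 = 1.889 eV.
This matches 13.6 × (1/2² − 1/3²), so n_f = 2: the Balmer series.

Balmer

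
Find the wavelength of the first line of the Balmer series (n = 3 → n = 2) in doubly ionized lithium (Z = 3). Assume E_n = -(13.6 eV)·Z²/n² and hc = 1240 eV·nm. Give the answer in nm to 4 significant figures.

72.94 nm

The Balmer series terminates on n_f = 2; the first line has n_i = 2+1 = 3.
ΔE = 122.4 × (1/2² − 1/3²) = 17.00 eV.
λ = 1240 / 17.00 = 72.94 nm.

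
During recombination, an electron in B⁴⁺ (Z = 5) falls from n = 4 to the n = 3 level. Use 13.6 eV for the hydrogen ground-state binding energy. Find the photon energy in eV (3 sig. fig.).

The Bohr energies scale as Z², so for Z = 5: E_n = −340.0/n² eV.
E_4 = −340.0/16 = −21.25 eV and E_3 = −340.0/9 = −37.78 eV.
The photon energy is |E_4 − E_3| = 16.5 eV.

16.5 eV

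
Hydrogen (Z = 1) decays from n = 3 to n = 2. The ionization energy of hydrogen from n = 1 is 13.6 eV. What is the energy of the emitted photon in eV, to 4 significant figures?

E_3 = −13.60/9 = −1.511 eV and E_2 = −13.60/4 = −3.400 eV.
The photon energy is |E_3 − E_2| = 1.889 eV.

1.889 eV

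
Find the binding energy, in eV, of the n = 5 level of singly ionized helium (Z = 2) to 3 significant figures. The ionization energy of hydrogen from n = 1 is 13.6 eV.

2.18 eV

E_n = −13.6 Z²/n² = −54.40/n² eV for Z = 2.
E_5 = −54.40/25 = −2.18 eV, so ionization (to E = 0) requires 2.18 eV.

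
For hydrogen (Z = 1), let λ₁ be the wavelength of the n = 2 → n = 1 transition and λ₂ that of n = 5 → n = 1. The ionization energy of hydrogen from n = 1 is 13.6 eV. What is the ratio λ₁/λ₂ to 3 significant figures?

1.28

λ ∝ 1/ΔE ∝ 1/(1/n_f² − 1/n_i²), and the Z² and hc factors cancel in the ratio.
λ₁/λ₂ = (1/1² − 1/5²)/(1/1² − 1/2²) = 0.9600/0.7500 = 1.28.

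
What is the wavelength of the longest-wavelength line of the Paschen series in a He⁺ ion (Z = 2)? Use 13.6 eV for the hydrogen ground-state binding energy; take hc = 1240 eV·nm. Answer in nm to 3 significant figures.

The Paschen series terminates on n_f = 3; the first line has n_i = 3+1 = 4.
ΔE = 54.40 × (1/3² − 1/4²) = 2.644 eV.
λ = 1240 / 2.644 = 469 nm.

469 nm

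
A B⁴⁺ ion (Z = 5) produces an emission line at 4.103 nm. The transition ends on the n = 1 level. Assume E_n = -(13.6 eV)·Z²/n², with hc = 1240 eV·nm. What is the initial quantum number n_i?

The photon energy is ΔE = hc/λ = 1240 / 4.103 = 302.2 eV.
With Z = 5, ΔE = 340.0 × (1/n_f² − 1/n_i²), so 1/n_f² − 1/n_i² = 0.8889.
With n_f = 1: 1/n_i² = 1/1 − 0.8889 = 0.1111, so n_i ≈ 3.00.

n_i = 3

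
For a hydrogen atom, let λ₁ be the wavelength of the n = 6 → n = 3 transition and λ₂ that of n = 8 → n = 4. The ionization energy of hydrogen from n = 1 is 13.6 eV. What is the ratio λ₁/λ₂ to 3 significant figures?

0.563

λ ∝ 1/ΔE ∝ 1/(1/n_f² − 1/n_i²), and the Z² and hc factors cancel in the ratio.
λ₁/λ₂ = (1/4² − 1/8²)/(1/3² − 1/6²) = 0.04688/0.08333 = 0.563.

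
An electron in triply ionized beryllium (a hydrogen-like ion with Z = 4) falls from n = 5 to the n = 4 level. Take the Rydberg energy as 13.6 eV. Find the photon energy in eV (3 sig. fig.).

4.90 eV

The Bohr energies scale as Z², so for Z = 4: E_n = −217.6/n² eV.
E_5 = −217.6/25 = −8.704 eV and E_4 = −217.6/16 = −13.60 eV.
The photon energy is |E_5 − E_4| = 4.90 eV.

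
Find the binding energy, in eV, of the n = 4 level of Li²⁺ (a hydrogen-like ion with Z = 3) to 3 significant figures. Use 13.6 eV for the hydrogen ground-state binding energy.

7.65 eV

E_n = −13.6 Z²/n² = −122.4/n² eV for Z = 3.
E_4 = −122.4/16 = −7.65 eV, so ionization (to E = 0) requires 7.65 eV.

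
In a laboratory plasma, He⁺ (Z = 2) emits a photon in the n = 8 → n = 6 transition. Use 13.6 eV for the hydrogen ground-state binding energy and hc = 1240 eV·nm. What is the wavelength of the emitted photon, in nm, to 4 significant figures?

1876 nm

For Z = 2 the level energies scale as Z², so the effective Rydberg energy is 13.6 × 4 = 54.40 eV.
ΔE = 54.40 × (1/6² − 1/8²) = 54.40 × 0.01215 = 0.6611 eV.
λ = hc/ΔE = 1240 / 0.6611 = 1876 nm.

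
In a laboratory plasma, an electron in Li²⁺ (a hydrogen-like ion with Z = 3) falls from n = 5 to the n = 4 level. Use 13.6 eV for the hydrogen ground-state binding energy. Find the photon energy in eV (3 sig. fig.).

The Bohr energies scale as Z², so for Z = 3: E_n = −122.4/n² eV.
E_5 = −122.4/25 = −4.896 eV and E_4 = −122.4/16 = −7.650 eV.
The photon energy is |E_5 − E_4| = 2.75 eV.

2.75 eV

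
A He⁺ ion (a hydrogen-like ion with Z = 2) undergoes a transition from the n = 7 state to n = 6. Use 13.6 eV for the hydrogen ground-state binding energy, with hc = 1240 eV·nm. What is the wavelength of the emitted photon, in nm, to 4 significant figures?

For Z = 2 the level energies scale as Z², so the effective Rydberg energy is 13.6 × 4 = 54.40 eV.
ΔE = 54.40 × (1/6² − 1/7²) = 54.40 × 0.007370 = 0.4009 eV.
λ = hc/ΔE = 1240 / 0.4009 = 3093 nm.

3093 nm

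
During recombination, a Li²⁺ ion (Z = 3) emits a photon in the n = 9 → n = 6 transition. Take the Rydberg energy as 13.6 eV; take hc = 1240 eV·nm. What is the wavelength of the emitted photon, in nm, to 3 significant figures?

656 nm

For Z = 3 the level energies scale as Z², so the effective Rydberg energy is 13.6 × 9 = 122.4 eV.
ΔE = 122.4 × (1/6² − 1/9²) = 122.4 × 0.01543 = 1.889 eV.
λ = hc/ΔE = 1240 / 1.889 = 656 nm.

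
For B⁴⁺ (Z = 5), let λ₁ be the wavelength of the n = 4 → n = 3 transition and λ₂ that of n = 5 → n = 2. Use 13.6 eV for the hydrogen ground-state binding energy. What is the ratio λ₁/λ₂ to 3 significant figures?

λ ∝ 1/ΔE ∝ 1/(1/n_f² − 1/n_i²), and the Z² and hc factors cancel in the ratio.
λ₁/λ₂ = (1/2² − 1/5²)/(1/3² − 1/4²) = 0.2100/0.04861 = 4.32.

4.32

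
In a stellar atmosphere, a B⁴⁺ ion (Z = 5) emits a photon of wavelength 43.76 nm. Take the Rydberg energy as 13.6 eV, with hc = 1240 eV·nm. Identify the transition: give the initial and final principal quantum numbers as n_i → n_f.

n_i = 6, n_f = 3

The photon energy is ΔE = hc/λ = 1240 / 43.76 = 28.34 eV.
With Z = 5, ΔE = 340.0 × (1/n_f² − 1/n_i²), so 1/n_f² − 1/n_i² = 0.08334.
Trying n_f = 3 gives 1/n_i² = 0.02777, i.e. n_i ≈ 6; this pair matches.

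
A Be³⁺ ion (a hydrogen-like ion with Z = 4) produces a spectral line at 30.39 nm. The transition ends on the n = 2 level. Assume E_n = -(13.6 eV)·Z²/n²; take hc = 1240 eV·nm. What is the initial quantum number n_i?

n_i = 4

The photon energy is ΔE = hc/λ = 1240 / 30.39 = 40.80 eV.
With Z = 4, ΔE = 217.6 × (1/n_f² − 1/n_i²), so 1/n_f² − 1/n_i² = 0.1875.
With n_f = 2: 1/n_i² = 1/4 − 0.1875 = 0.06249, so n_i ≈ 4.00.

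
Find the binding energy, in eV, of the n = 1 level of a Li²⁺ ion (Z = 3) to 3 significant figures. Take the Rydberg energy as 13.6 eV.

E_n = −13.6 Z²/n² = −122.4/n² eV for Z = 3.
E_1 = −122.4/1 = −122 eV, so ionization (to E = 0) requires 122 eV.

122 eV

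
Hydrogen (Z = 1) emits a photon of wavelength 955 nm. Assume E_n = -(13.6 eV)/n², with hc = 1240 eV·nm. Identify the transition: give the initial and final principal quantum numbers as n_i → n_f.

The photon energy is ΔE = hc/λ = 1240 / 955 = 1.298 eV.
With Z = 1, ΔE = 13.60 × (1/n_f² − 1/n_i²), so 1/n_f² − 1/n_i² = 0.09547.
Trying n_f = 3 gives 1/n_i² = 0.01564, i.e. n_i ≈ 8; this pair matches.

n_i = 8, n_f = 3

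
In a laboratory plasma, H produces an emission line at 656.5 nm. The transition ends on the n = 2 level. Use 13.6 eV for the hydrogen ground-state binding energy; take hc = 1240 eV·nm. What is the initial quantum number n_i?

n_i = 3

The photon energy is ΔE = hc/λ = 1240 / 656.5 = 1.889 eV.
With Z = 1, ΔE = 13.60 × (1/n_f² − 1/n_i²), so 1/n_f² − 1/n_i² = 0.1389.
With n_f = 2: 1/n_i² = 1/4 − 0.1389 = 0.1111, so n_i ≈ 3.00.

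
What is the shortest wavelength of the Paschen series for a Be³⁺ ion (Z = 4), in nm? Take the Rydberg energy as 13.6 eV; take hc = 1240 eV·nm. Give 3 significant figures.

51.3 nm

The Paschen series has lower level n_f = 3; the series limit corresponds to n_i → ∞.
ΔE_max = 13.6 × 16 / 3² = 24.18 eV.
λ_min = 1240 / 24.18 = 51.3 nm.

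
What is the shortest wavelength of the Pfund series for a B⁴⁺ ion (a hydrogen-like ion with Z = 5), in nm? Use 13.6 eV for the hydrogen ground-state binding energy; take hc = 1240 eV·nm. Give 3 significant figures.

The Pfund series has lower level n_f = 5; the series limit corresponds to n_i → ∞.
ΔE_max = 13.6 × 25 / 5² = 13.60 eV.
λ_min = 1240 / 13.60 = 91.2 nm.

91.2 nm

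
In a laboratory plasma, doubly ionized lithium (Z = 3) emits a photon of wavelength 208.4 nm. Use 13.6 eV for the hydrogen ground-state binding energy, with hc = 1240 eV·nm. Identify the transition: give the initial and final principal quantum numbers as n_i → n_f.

n_i = 4, n_f = 3

The photon energy is ΔE = hc/λ = 1240 / 208.4 = 5.950 eV.
With Z = 3, ΔE = 122.4 × (1/n_f² − 1/n_i²), so 1/n_f² − 1/n_i² = 0.04861.
Trying n_f = 3 gives 1/n_i² = 0.06250, i.e. n_i ≈ 4; this pair matches.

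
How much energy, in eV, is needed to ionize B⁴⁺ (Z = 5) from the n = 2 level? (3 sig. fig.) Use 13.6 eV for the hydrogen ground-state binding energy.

E_n = −13.6 Z²/n² = −340.0/n² eV for Z = 5.
E_2 = −340.0/4 = −85.0 eV, so ionization (to E = 0) requires 85.0 eV.

85.0 eV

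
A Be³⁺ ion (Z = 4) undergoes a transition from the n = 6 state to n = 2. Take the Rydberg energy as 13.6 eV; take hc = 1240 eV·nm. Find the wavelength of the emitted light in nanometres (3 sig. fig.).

25.6 nm

For Z = 4 the level energies scale as Z², so the effective Rydberg energy is 13.6 × 16 = 217.6 eV.
ΔE = 217.6 × (1/2² − 1/6²) = 217.6 × 0.2222 = 48.36 eV.
λ = hc/ΔE = 1240 / 48.36 = 25.6 nm.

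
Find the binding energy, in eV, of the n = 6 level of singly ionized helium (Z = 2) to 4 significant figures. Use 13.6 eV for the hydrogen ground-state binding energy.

1.511 eV

E_n = −13.6 Z²/n² = −54.40/n² eV for Z = 2.
E_6 = −54.40/36 = −1.511 eV, so ionization (to E = 0) requires 1.511 eV.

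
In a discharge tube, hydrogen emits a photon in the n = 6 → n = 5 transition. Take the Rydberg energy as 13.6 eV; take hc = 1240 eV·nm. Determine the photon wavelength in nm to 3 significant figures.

ΔE = 13.60 × (1/5² − 1/6²) = 13.60 × 0.01222 = 0.1662 eV.
λ = hc/ΔE = 1240 / 0.1662 = 7460 nm.
This line belongs to the Pfund series.

7460 nm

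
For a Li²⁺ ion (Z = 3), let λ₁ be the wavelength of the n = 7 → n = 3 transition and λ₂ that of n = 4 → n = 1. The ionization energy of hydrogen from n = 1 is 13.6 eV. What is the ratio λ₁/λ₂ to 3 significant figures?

10.3

λ ∝ 1/ΔE ∝ 1/(1/n_f² − 1/n_i²), and the Z² and hc factors cancel in the ratio.
λ₁/λ₂ = (1/1² − 1/4²)/(1/3² − 1/7²) = 0.9375/0.09070 = 10.3.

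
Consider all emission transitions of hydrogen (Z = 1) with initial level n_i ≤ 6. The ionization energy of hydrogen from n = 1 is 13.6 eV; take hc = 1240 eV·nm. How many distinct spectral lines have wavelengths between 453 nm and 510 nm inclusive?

Enumerate all n_i → n_f pairs with 1 ≤ n_f < n_i ≤ 6 and compute λ = 1240 / [13.6·1·(1/n_f² − 1/n_i²)].
Lines falling in [453, 510] nm: 4→2 (486.3 nm).

1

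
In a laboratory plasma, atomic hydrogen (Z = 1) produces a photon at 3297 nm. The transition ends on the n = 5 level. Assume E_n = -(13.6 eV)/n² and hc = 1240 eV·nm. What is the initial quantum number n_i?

The photon energy is ΔE = hc/λ = 1240 / 3297 = 0.3761 eV.
With Z = 1, ΔE = 13.60 × (1/n_f² − 1/n_i²), so 1/n_f² − 1/n_i² = 0.02765.
With n_f = 5: 1/n_i² = 1/25 − 0.02765 = 0.01235, so n_i ≈ 9.00.

n_i = 9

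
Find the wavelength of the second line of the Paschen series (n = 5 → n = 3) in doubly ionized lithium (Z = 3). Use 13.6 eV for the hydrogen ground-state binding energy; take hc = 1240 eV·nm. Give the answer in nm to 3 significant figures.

The Paschen series terminates on n_f = 3; the second line has n_i = 3+2 = 5.
ΔE = 122.4 × (1/3² − 1/5²) = 8.704 eV.
λ = 1240 / 8.704 = 142 nm.

142 nm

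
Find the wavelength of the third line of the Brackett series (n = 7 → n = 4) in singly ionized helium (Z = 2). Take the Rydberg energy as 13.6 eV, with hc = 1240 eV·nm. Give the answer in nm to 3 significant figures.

The Brackett series terminates on n_f = 4; the third line has n_i = 4+3 = 7.
ΔE = 54.40 × (1/4² − 1/7²) = 2.290 eV.
λ = 1240 / 2.290 = 542 nm.

542 nm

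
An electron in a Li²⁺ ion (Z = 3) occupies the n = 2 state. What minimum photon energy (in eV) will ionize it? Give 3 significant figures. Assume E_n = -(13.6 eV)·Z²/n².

30.6 eV

E_n = −13.6 Z²/n² = −122.4/n² eV for Z = 3.
E_2 = −122.4/4 = −30.6 eV, so ionization (to E = 0) requires 30.6 eV.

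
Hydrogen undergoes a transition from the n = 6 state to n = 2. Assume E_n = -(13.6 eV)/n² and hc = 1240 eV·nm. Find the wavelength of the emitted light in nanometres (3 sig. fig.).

410 nm

ΔE = 13.60 × (1/2² − 1/6²) = 13.60 × 0.2222 = 3.022 eV.
λ = hc/ΔE = 1240 / 3.022 = 410 nm.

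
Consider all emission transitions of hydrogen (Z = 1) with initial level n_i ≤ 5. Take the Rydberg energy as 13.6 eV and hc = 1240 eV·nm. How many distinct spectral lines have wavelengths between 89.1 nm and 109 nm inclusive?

Enumerate all n_i → n_f pairs with 1 ≤ n_f < n_i ≤ 5 and compute λ = 1240 / [13.6·1·(1/n_f² − 1/n_i²)].
Lines falling in [89.1, 109] nm: 5→1 (94.98 nm), 4→1 (97.25 nm), 3→1 (102.6 nm).

3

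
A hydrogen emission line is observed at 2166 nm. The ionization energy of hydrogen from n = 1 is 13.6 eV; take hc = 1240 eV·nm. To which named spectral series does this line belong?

Brackett

ΔE = 1240/2166 = 0.5725 eV.
This matches 13.6 × (1/4² − 1/7²), so n_f = 4: the Brackett series.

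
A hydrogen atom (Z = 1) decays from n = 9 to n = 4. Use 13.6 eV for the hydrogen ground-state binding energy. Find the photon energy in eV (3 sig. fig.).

0.682 eV

E_9 = −13.60/81 = −0.1679 eV and E_4 = −13.60/16 = −0.8500 eV.
The photon energy is |E_9 − E_4| = 0.682 eV.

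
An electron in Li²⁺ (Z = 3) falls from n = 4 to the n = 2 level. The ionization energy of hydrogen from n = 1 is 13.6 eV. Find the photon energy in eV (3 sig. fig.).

The Bohr energies scale as Z², so for Z = 3: E_n = −122.4/n² eV.
E_4 = −122.4/16 = −7.650 eV and E_2 = −122.4/4 = −30.60 eV.
The photon energy is |E_4 − E_2| = 23.0 eV.

23.0 eV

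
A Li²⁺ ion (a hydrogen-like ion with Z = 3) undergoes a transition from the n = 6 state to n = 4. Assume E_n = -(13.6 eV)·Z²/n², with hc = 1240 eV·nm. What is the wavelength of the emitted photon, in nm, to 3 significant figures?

292 nm

For Z = 3 the level energies scale as Z², so the effective Rydberg energy is 13.6 × 9 = 122.4 eV.
ΔE = 122.4 × (1/4² − 1/6²) = 122.4 × 0.03472 = 4.250 eV.
λ = hc/ΔE = 1240 / 4.250 = 292 nm.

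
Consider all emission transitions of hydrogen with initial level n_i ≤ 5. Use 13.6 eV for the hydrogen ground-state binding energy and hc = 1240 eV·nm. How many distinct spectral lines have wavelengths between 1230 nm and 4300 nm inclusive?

3

Enumerate all n_i → n_f pairs with 1 ≤ n_f < n_i ≤ 5 and compute λ = 1240 / [13.6·1·(1/n_f² − 1/n_i²)].
Lines falling in [1230, 4300] nm: 5→3 (1282 nm), 4→3 (1876 nm), 5→4 (4052 nm).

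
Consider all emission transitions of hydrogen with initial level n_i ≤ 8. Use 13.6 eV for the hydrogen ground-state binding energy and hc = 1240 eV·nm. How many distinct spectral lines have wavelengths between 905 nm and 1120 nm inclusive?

Enumerate all n_i → n_f pairs with 1 ≤ n_f < n_i ≤ 8 and compute λ = 1240 / [13.6·1·(1/n_f² − 1/n_i²)].
Lines falling in [905, 1120] nm: 8→3 (954.9 nm), 7→3 (1005 nm), 6→3 (1094 nm).

3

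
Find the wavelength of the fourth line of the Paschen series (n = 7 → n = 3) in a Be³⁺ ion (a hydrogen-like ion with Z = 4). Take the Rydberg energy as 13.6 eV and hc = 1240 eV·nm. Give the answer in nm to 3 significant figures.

The Paschen series terminates on n_f = 3; the fourth line has n_i = 3+4 = 7.
ΔE = 217.6 × (1/3² − 1/7²) = 19.74 eV.
λ = 1240 / 19.74 = 62.8 nm.

62.8 nm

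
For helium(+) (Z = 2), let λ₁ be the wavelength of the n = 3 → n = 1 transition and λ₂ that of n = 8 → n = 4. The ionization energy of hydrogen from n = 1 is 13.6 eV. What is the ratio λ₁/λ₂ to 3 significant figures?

λ ∝ 1/ΔE ∝ 1/(1/n_f² − 1/n_i²), and the Z² and hc factors cancel in the ratio.
λ₁/λ₂ = (1/4² − 1/8²)/(1/1² − 1/3²) = 0.04688/0.8889 = 0.0527.

0.0527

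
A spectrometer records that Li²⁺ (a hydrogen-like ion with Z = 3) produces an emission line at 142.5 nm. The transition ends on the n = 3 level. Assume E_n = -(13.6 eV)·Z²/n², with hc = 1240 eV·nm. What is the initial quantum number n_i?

The photon energy is ΔE = hc/λ = 1240 / 142.5 = 8.702 eV.
With Z = 3, ΔE = 122.4 × (1/n_f² − 1/n_i²), so 1/n_f² − 1/n_i² = 0.07109.
With n_f = 3: 1/n_i² = 1/9 − 0.07109 = 0.04002, so n_i ≈ 5.00.

n_i = 5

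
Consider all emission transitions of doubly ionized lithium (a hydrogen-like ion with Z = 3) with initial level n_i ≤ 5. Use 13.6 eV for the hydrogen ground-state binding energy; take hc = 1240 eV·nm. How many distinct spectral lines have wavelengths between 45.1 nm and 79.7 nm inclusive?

3

Enumerate all n_i → n_f pairs with 1 ≤ n_f < n_i ≤ 5 and compute λ = 1240 / [13.6·9·(1/n_f² − 1/n_i²)].
Lines falling in [45.1, 79.7] nm: 5→2 (48.24 nm), 4→2 (54.03 nm), 3→2 (72.94 nm).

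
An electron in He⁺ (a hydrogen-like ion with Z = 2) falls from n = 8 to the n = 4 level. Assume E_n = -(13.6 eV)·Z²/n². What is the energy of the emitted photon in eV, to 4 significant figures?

2.550 eV

The Bohr energies scale as Z², so for Z = 2: E_n = −54.40/n² eV.
E_8 = −54.40/64 = −0.8500 eV and E_4 = −54.40/16 = −3.400 eV.
The photon energy is |E_8 − E_4| = 2.550 eV.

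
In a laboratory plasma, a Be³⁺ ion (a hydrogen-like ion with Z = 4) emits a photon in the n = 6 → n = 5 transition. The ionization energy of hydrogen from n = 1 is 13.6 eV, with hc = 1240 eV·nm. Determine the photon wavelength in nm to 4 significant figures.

466.2 nm

For Z = 4 the level energies scale as Z², so the effective Rydberg energy is 13.6 × 16 = 217.6 eV.
ΔE = 217.6 × (1/5² − 1/6²) = 217.6 × 0.01222 = 2.660 eV.
λ = hc/ΔE = 1240 / 2.660 = 466.2 nm.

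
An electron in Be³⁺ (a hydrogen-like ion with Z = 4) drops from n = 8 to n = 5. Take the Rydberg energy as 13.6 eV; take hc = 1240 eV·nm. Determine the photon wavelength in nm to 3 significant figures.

For Z = 4 the level energies scale as Z², so the effective Rydberg energy is 13.6 × 16 = 217.6 eV.
ΔE = 217.6 × (1/5² − 1/8²) = 217.6 × 0.02438 = 5.304 eV.
λ = hc/ΔE = 1240 / 5.304 = 234 nm.

234 nm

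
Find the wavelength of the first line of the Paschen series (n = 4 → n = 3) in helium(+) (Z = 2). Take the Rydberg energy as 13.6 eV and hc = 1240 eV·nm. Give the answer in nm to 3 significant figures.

469 nm

The Paschen series terminates on n_f = 3; the first line has n_i = 3+1 = 4.
ΔE = 54.40 × (1/3² − 1/4²) = 2.644 eV.
λ = 1240 / 2.644 = 469 nm.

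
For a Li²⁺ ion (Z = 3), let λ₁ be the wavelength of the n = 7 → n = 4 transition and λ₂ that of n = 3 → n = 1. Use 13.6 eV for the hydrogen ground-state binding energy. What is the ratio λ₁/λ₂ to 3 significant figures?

21.1

λ ∝ 1/ΔE ∝ 1/(1/n_f² − 1/n_i²), and the Z² and hc factors cancel in the ratio.
λ₁/λ₂ = (1/1² − 1/3²)/(1/4² − 1/7²) = 0.8889/0.04209 = 21.1.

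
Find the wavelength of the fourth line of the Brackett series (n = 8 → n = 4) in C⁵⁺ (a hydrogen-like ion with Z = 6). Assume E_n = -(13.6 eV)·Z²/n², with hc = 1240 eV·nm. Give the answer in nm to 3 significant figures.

The Brackett series terminates on n_f = 4; the fourth line has n_i = 4+4 = 8.
ΔE = 489.6 × (1/4² − 1/8²) = 22.95 eV.
λ = 1240 / 22.95 = 54.0 nm.

54.0 nm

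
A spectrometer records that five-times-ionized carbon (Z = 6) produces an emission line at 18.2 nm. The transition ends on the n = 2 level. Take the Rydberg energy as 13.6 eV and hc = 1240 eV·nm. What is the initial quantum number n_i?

n_i = 3

The photon energy is ΔE = hc/λ = 1240 / 18.2 = 68.13 eV.
With Z = 6, ΔE = 489.6 × (1/n_f² − 1/n_i²), so 1/n_f² − 1/n_i² = 0.1392.
With n_f = 2: 1/n_i² = 1/4 − 0.1392 = 0.1108, so n_i ≈ 3.00.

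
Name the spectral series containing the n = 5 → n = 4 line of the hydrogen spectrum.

Brackett

The series is set by the lower level: n_f = 4 is the Brackett series.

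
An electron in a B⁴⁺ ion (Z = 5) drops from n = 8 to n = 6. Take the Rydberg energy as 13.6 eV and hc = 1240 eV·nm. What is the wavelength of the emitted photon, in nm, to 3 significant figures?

For Z = 5 the level energies scale as Z², so the effective Rydberg energy is 13.6 × 25 = 340.0 eV.
ΔE = 340.0 × (1/6² − 1/8²) = 340.0 × 0.01215 = 4.132 eV.
λ = hc/ΔE = 1240 / 4.132 = 300 nm.

300 nm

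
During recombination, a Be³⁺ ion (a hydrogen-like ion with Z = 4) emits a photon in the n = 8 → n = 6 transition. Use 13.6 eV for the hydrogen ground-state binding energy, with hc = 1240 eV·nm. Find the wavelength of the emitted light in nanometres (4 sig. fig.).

468.9 nm

For Z = 4 the level energies scale as Z², so the effective Rydberg energy is 13.6 × 16 = 217.6 eV.
ΔE = 217.6 × (1/6² − 1/8²) = 217.6 × 0.01215 = 2.644 eV.
λ = hc/ΔE = 1240 / 2.644 = 468.9 nm.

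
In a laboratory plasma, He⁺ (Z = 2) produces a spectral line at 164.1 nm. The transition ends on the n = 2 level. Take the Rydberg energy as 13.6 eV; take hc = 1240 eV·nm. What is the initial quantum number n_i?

n_i = 3

The photon energy is ΔE = hc/λ = 1240 / 164.1 = 7.556 eV.
With Z = 2, ΔE = 54.40 × (1/n_f² − 1/n_i²), so 1/n_f² − 1/n_i² = 0.1389.
With n_f = 2: 1/n_i² = 1/4 − 0.1389 = 0.1111, so n_i ≈ 3.00.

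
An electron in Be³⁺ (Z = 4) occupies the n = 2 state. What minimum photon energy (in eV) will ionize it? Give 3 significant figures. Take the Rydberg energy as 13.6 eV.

E_n = −13.6 Z²/n² = −217.6/n² eV for Z = 4.
E_2 = −217.6/4 = −54.4 eV, so ionization (to E = 0) requires 54.4 eV.

54.4 eV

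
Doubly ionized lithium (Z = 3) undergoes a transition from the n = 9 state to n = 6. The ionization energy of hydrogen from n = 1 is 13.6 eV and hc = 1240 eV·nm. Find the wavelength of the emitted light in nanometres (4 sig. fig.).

For Z = 3 the level energies scale as Z², so the effective Rydberg energy is 13.6 × 9 = 122.4 eV.
ΔE = 122.4 × (1/6² − 1/9²) = 122.4 × 0.01543 = 1.889 eV.
λ = hc/ΔE = 1240 / 1.889 = 656.5 nm.

656.5 nm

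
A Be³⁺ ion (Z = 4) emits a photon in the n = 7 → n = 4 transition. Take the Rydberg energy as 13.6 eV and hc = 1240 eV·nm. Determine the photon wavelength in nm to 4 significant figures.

135.4 nm

For Z = 4 the level energies scale as Z², so the effective Rydberg energy is 13.6 × 16 = 217.6 eV.
ΔE = 217.6 × (1/4² − 1/7²) = 217.6 × 0.04209 = 9.159 eV.
λ = hc/ΔE = 1240 / 9.159 = 135.4 nm.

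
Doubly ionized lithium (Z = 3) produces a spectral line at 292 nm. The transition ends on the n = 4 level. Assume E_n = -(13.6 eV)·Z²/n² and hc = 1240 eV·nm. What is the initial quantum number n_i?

n_i = 6

The photon energy is ΔE = hc/λ = 1240 / 292 = 4.247 eV.
With Z = 3, ΔE = 122.4 × (1/n_f² − 1/n_i²), so 1/n_f² − 1/n_i² = 0.03469.
With n_f = 4: 1/n_i² = 1/16 − 0.03469 = 0.02781, so n_i ≈ 6.00.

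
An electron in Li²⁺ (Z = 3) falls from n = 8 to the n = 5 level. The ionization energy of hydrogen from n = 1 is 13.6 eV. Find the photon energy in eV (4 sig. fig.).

2.984 eV

The Bohr energies scale as Z², so for Z = 3: E_n = −122.4/n² eV.
E_8 = −122.4/64 = −1.913 eV and E_5 = −122.4/25 = −4.896 eV.
The photon energy is |E_8 − E_5| = 2.984 eV.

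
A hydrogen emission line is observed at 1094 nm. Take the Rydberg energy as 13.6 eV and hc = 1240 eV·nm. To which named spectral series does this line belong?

Paschen

ΔE = 1240/1094 = 1.133 eV.
This matches 13.6 × (1/3² − 1/6²), so n_f = 3: the Paschen series.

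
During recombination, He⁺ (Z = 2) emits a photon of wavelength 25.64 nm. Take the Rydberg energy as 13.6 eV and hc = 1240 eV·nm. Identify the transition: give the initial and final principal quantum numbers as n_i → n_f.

The photon energy is ΔE = hc/λ = 1240 / 25.64 = 48.36 eV.
With Z = 2, ΔE = 54.40 × (1/n_f² − 1/n_i²), so 1/n_f² − 1/n_i² = 0.8890.
Trying n_f = 1 gives 1/n_i² = 0.1110, i.e. n_i ≈ 3; this pair matches.

n_i = 3, n_f = 1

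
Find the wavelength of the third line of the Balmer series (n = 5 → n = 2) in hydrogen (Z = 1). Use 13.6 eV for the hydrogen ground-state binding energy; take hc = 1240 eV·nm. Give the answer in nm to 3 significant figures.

The Balmer series terminates on n_f = 2; the third line has n_i = 2+3 = 5.
ΔE = 13.60 × (1/2² − 1/5²) = 2.856 eV.
λ = 1240 / 2.856 = 434 nm.

434 nm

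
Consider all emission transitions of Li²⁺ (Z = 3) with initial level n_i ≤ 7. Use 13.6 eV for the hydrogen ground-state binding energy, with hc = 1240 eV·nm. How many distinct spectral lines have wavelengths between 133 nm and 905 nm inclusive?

7

Enumerate all n_i → n_f pairs with 1 ≤ n_f < n_i ≤ 7 and compute λ = 1240 / [13.6·9·(1/n_f² − 1/n_i²)].
Lines falling in [133, 905] nm: 5→3 (142.5 nm), 4→3 (208.4 nm), 7→4 (240.7 nm), 6→4 (291.8 nm), 5→4 (450.3 nm), 7→5 (517.1 nm), 6→5 (828.9 nm).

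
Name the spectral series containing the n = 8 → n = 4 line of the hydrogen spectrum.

The series is set by the lower level: n_f = 4 is the Brackett series.

Brackett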